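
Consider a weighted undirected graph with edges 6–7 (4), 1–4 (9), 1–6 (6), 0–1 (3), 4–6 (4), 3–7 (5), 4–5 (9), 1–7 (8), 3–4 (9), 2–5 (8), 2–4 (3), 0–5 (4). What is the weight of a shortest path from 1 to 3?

13

Some routes from 1 to 3:
1→7→3: 8 + 5 = 13
1→6→7→3: 6 + 4 + 5 = 15
1→4→6→7→3: 9 + 4 + 4 + 5 = 22
1→4→3: 9 + 9 = 18
1→7→6→4→3: 8 + 4 + 4 + 9 = 25
1→6→4→3: 6 + 4 + 9 = 19
Shortest: 13.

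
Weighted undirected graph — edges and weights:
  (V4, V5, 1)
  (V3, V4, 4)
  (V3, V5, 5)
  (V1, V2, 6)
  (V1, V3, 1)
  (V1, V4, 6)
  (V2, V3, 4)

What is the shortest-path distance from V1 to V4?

Some routes from V1 to V4:
V1 -> V4: 6
V1 -> V3 -> V5 -> V4: 1 + 5 + 1 = 7
V1 -> V2 -> V3 -> V4: 6 + 4 + 4 = 14
V1 -> V3 -> V4: 1 + 4 = 5
The minimum is 5.

5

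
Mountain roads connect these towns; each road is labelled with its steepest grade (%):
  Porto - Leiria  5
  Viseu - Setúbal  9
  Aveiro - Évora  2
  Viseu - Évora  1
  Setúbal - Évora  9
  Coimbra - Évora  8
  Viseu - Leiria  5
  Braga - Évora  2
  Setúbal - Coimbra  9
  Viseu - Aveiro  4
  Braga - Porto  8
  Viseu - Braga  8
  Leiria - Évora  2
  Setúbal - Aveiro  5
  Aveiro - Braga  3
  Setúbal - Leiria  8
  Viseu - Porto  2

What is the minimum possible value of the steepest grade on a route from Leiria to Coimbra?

8

Some routes from Leiria to Coimbra:
Leiria -> Évora -> Coimbra: max(2, 8) = 8
Leiria -> Porto -> Braga -> Évora -> Coimbra: max(5, 8, 2, 8) = 8
Leiria -> Porto -> Braga -> Aveiro -> Viseu -> Évora -> Coimbra: max(5, 8, 3, 4, 1, 8) = 8
Leiria -> Porto -> Braga -> Aveiro -> Évora -> Coimbra: max(5, 8, 3, 2, 8) = 8
Leiria -> Porto -> Braga -> Viseu -> Aveiro -> Évora -> Coimbra: max(5, 8, 8, 4, 2, 8) = 8
Best route has worst link 8%.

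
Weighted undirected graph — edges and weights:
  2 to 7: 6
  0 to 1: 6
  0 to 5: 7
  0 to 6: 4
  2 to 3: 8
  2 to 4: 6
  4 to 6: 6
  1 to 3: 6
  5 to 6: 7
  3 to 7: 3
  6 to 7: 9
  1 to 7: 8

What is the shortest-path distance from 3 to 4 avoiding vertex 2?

A few of the 3→4 routes:
3-7-1-0-6-4: 3 + 8 + 6 + 4 + 6 = 27
3-1-0-6-4: 6 + 6 + 4 + 6 = 22
3-7-6-4: 3 + 9 + 6 = 18
Shortest: 18.

18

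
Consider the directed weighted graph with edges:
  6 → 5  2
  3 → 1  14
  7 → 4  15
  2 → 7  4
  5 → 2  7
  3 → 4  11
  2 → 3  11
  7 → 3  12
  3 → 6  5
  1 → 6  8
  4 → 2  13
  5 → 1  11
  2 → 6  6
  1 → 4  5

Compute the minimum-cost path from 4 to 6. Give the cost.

Paths from 4 to 6:
4→2→7→3→6: 13 + 4 + 12 + 5 = 34
4→2→3→6: 13 + 11 + 5 = 29
4→2→7→3→1→6: 13 + 4 + 12 + 14 + 8 = 51
4→2→3→1→6: 13 + 11 + 14 + 8 = 46
4→2→6: 13 + 6 = 19
Best route has total 19.

19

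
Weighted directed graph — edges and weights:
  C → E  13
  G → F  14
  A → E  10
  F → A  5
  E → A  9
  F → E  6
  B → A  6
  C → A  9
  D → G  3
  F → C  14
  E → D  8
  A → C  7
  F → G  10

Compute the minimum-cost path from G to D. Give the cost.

A few of the G→D routes:
G - F - A - E - D: 14 + 5 + 10 + 8 = 37
G - F - A - C - E - D: 14 + 5 + 7 + 13 + 8 = 47
G - F - E - D: 14 + 6 + 8 = 28
The minimum is 28.

28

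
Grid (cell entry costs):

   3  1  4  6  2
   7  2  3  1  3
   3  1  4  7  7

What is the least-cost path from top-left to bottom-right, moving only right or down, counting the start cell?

Take r0c0 -> r0c1 -> r1c1 -> r1c2 -> r1c3 -> r1c4 -> r2c4 for a total of 3 + 1 + 2 + 3 + 1 + 3 + 7 = 20.
For comparison, the top-then-right route costs 26.

20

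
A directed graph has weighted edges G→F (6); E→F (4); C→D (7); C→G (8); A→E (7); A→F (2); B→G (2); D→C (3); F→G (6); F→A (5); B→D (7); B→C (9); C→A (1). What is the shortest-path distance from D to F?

6

Paths from D to F:
D-C-A-F: 3 + 1 + 2 = 6
D-C-G-F: 3 + 8 + 6 = 17
D-C-A-E-F: 3 + 1 + 7 + 4 = 15
Shortest: 6.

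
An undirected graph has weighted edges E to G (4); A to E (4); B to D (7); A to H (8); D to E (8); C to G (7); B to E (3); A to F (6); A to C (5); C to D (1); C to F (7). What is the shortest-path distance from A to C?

A few of the A→C routes:
A → F → C: 6 + 7 = 13
A → E → G → C: 4 + 4 + 7 = 15
A → E → D → C: 4 + 8 + 1 = 13
A → C: 5
Best route has total 5.

5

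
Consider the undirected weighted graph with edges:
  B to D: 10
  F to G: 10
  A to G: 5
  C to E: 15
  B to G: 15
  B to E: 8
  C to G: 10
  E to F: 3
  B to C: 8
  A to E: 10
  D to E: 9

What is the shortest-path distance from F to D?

Some routes from F to D:
F - E - B - D: 3 + 8 + 10 = 21
F - G - A - E - D: 10 + 5 + 10 + 9 = 34
F - E - D: 3 + 9 = 12
Best route has total 12.

12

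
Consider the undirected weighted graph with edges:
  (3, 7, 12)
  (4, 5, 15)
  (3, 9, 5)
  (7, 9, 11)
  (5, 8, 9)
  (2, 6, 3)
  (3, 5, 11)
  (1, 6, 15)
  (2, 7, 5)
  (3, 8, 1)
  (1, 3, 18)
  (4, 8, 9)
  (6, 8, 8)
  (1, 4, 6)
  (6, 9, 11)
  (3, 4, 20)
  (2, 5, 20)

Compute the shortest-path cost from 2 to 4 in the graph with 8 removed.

A few of the 2→4 routes:
2 → 5 → 4: 20 + 15 = 35
2 → 7 → 3 → 4: 5 + 12 + 20 = 37
2 → 6 → 1 → 4: 3 + 15 + 6 = 24
The minimum is 24.

24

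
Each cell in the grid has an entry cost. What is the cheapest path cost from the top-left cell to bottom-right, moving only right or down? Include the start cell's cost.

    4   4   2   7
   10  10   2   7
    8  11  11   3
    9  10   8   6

28

Take [0,0] -> [0,1] -> [0,2] -> [1,2] -> [1,3] -> [2,3] -> [3,3] for a total of 4 + 4 + 2 + 2 + 7 + 3 + 6 = 28.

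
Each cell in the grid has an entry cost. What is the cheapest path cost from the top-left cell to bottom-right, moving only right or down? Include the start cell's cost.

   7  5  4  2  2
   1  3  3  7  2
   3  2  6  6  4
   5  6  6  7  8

One optimal route is (0,0) → (0,1) → (0,2) → (0,3) → (0,4) → (1,4) → (2,4) → (3,4).
Its cost is 7 + 5 + 4 + 2 + 2 + 2 + 4 + 8 = 34.

34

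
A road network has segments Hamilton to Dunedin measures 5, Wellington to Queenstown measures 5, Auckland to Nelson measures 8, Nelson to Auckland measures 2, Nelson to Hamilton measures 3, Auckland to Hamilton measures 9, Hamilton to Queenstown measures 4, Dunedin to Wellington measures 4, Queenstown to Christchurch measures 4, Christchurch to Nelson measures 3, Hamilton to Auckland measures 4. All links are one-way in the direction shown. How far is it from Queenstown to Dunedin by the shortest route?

15

Routes from Queenstown to Dunedin:
Queenstown -> Christchurch -> Nelson -> Hamilton -> Dunedin: 4 + 3 + 3 + 5 = 15
Queenstown -> Christchurch -> Nelson -> Auckland -> Hamilton -> Dunedin: 4 + 3 + 2 + 9 + 5 = 23
Shortest: 15.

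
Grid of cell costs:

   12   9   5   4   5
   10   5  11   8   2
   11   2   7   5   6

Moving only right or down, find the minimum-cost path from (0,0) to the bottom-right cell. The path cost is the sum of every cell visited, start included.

43

Best path: (0,0) (0,1) (0,2) (0,3) (0,4) (1,4) (2,4)
Cost: 12 + 9 + 5 + 4 + 5 + 2 + 6 = 43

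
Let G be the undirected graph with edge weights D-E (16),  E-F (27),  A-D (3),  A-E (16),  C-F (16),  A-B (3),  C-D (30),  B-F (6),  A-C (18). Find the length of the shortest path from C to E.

Comparing a few candidate routes:
C→F→B→A→E: 16 + 6 + 3 + 16 = 41
C→A→E: 18 + 16 = 34
C→A→D→E: 18 + 3 + 16 = 37
Shortest: 34.

34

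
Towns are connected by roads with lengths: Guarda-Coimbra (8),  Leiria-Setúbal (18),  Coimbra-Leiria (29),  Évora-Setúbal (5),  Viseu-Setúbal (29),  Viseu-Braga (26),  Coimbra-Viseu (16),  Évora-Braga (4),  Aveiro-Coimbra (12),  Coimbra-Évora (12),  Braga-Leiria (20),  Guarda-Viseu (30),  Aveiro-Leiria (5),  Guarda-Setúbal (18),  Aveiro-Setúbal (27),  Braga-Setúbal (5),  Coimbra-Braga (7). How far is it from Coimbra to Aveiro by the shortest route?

Comparing a few candidate routes:
Coimbra→Braga→Évora→Setúbal→Leiria→Aveiro: 7 + 4 + 5 + 18 + 5 = 39
Coimbra→Aveiro: 12
Coimbra→Braga→Setúbal→Aveiro: 7 + 5 + 27 = 39
Coimbra→Braga→Setúbal→Leiria→Aveiro: 7 + 5 + 18 + 5 = 35
Coimbra→Braga→Leiria→Aveiro: 7 + 20 + 5 = 32
Coimbra→Leiria→Aveiro: 29 + 5 = 34
Shortest: 12.

12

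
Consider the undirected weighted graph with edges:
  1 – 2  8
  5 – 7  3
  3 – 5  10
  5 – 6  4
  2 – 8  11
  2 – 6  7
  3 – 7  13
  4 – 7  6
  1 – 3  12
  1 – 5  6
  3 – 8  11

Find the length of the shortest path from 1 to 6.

Checking several routes:
1 -> 3 -> 5 -> 6: 12 + 10 + 4 = 26
1 -> 2 -> 6: 8 + 7 = 15
1 -> 5 -> 6: 6 + 4 = 10
Best route has total 10.

10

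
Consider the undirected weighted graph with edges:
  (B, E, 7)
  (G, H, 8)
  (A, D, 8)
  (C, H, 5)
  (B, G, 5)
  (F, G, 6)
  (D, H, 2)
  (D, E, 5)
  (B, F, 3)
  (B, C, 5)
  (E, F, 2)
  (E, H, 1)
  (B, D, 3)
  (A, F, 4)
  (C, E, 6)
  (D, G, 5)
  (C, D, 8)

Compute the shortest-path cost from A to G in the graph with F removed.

13

Some routes from A to G avoiding F:
A→D→H→G: 8 + 2 + 8 = 18
A→D→B→G: 8 + 3 + 5 = 16
A→D→H→E→B→G: 8 + 2 + 1 + 7 + 5 = 23
A→D→E→H→G: 8 + 5 + 1 + 8 = 22
A→D→G: 8 + 5 = 13
The minimum is 13.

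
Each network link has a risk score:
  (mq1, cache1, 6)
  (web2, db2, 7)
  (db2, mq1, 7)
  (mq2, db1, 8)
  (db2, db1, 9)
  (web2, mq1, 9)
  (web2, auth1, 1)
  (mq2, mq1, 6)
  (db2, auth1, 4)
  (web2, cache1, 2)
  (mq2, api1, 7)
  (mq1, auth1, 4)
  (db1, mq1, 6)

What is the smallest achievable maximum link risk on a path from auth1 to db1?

A few of the auth1→db1 routes:
auth1-mq1-db1: max(4, 6) = 6
auth1-db2-mq1-db1: max(4, 7, 6) = 7
auth1-web2-db2-mq1-db1: max(1, 7, 7, 6) = 7
auth1-web2-db2-mq1-mq2-db1: max(1, 7, 7, 6, 8) = 8
auth1-web2-cache1-mq1-db1: max(1, 2, 6, 6) = 6
auth1-db2-web2-cache1-mq1-db1: max(4, 7, 2, 6, 6) = 7
Smallest bottleneck: 6.

6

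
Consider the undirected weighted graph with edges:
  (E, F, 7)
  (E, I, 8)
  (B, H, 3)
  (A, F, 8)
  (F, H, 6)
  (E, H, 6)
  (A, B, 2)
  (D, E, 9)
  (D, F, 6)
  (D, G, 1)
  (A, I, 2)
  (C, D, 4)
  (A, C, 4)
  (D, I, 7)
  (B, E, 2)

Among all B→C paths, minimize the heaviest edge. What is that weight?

Some routes from B to C:
B-A-C: max(2, 4) = 4
B-E-H-F-D-C: max(2, 6, 6, 6, 4) = 6
B-H-F-D-C: max(3, 6, 6, 4) = 6
Smallest bottleneck: 4.

4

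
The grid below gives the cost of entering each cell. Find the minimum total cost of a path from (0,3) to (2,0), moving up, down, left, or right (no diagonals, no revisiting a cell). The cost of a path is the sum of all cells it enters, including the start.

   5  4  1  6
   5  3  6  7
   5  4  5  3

Best path: r0c3→r0c2→r0c1→r1c1→r2c1→r2c0
Cost: 6 + 1 + 4 + 3 + 4 + 5 = 23

23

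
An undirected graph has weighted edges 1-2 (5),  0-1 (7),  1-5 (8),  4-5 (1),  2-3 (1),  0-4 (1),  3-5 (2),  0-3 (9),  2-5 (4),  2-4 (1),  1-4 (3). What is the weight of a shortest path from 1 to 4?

3

A few of the 1→4 routes:
1 - 2 - 4: 5 + 1 = 6
1 - 4: 3
1 - 0 - 4: 7 + 1 = 8
Best route has total 3.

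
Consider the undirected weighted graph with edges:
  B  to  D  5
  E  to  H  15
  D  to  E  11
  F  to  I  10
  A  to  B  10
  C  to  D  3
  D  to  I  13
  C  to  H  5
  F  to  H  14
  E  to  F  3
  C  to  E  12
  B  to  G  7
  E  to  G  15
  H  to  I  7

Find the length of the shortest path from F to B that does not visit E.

Candidate routes:
F - H - I - D - B: 14 + 7 + 13 + 5 = 39
F - H - C - D - B: 14 + 5 + 3 + 5 = 27
F - I - D - B: 10 + 13 + 5 = 28
F - I - H - C - D - B: 10 + 7 + 5 + 3 + 5 = 30
The minimum is 27.

27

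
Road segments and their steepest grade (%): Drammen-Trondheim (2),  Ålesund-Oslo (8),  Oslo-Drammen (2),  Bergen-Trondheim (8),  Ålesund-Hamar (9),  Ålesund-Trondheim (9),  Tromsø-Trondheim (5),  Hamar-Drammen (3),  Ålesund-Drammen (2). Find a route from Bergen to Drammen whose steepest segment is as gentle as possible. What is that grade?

Paths from Bergen to Drammen:
Bergen -> Trondheim -> Ålesund -> Oslo -> Drammen: max(8, 9, 8, 2) = 9
Bergen -> Trondheim -> Ålesund -> Drammen: max(8, 9, 2) = 9
Bergen -> Trondheim -> Ålesund -> Hamar -> Drammen: max(8, 9, 9, 3) = 9
Bergen -> Trondheim -> Drammen: max(8, 2) = 8
The minimum achievable maximum is 8%.

8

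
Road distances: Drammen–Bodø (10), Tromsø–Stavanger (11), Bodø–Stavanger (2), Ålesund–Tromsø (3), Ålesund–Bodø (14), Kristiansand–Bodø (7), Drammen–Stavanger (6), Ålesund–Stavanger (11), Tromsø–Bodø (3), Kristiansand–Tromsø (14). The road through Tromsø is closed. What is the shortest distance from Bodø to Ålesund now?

13

Candidate routes:
Bodø→Stavanger→Ålesund: 2 + 11 = 13
Bodø→Drammen→Stavanger→Ålesund: 10 + 6 + 11 = 27
Bodø→Ålesund: 14
Best route has total 13.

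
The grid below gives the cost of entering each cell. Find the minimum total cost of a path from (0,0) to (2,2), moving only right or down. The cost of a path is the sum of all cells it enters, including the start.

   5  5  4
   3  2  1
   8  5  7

Take [0,0]→[1,0]→[1,1]→[1,2]→[2,2] for a total of 5 + 3 + 2 + 1 + 7 = 18.
For comparison, the top-then-right route costs 22.

18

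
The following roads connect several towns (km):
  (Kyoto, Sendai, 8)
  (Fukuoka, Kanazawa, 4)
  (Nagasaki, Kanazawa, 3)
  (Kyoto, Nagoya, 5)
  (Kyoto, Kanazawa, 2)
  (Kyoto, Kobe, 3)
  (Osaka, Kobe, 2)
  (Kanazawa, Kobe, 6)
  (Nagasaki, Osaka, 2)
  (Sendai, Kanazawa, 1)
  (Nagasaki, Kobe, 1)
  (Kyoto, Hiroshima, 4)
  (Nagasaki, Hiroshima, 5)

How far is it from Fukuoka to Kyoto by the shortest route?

Some routes from Fukuoka to Kyoto:
Fukuoka→Kanazawa→Kobe→Kyoto: 4 + 6 + 3 = 13
Fukuoka→Kanazawa→Nagasaki→Kobe→Kyoto: 4 + 3 + 1 + 3 = 11
Fukuoka→Kanazawa→Kyoto: 4 + 2 = 6
Shortest: 6 km.

6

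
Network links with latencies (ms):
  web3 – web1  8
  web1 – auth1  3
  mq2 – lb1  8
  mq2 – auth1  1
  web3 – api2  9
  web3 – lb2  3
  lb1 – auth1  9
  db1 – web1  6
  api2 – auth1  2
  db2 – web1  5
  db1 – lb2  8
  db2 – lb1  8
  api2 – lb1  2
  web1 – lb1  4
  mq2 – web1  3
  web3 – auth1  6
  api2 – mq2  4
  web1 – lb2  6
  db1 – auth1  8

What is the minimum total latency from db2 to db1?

Checking several routes:
db2 → web1 → auth1 → db1: 5 + 3 + 8 = 16
db2 → web1 → db1: 5 + 6 = 11
db2 → web1 → mq2 → auth1 → db1: 5 + 3 + 1 + 8 = 17
Best route has total 11 ms.

11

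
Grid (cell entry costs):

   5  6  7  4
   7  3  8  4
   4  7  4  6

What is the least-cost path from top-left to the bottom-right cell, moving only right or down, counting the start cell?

31

Take [0,0]→[0,1]→[1,1]→[2,1]→[2,2]→[2,3] for a total of 5 + 6 + 3 + 7 + 4 + 6 = 31.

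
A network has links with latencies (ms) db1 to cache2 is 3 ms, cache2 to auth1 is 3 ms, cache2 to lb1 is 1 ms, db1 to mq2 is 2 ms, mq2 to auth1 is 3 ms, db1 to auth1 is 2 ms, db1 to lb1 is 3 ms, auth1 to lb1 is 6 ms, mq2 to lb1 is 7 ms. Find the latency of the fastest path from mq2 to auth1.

3

Checking several routes:
mq2 -> auth1: 3
mq2 -> db1 -> auth1: 2 + 2 = 4
mq2 -> db1 -> cache2 -> auth1: 2 + 3 + 3 = 8
Shortest: 3 ms.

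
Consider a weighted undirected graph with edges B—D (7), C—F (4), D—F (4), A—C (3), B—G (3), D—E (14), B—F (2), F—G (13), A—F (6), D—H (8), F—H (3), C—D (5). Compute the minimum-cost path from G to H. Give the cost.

Comparing a few candidate routes:
G -> B -> D -> F -> H: 3 + 7 + 4 + 3 = 17
G -> B -> F -> H: 3 + 2 + 3 = 8
G -> F -> H: 13 + 3 = 16
G -> B -> F -> D -> H: 3 + 2 + 4 + 8 = 17
Shortest: 8.

8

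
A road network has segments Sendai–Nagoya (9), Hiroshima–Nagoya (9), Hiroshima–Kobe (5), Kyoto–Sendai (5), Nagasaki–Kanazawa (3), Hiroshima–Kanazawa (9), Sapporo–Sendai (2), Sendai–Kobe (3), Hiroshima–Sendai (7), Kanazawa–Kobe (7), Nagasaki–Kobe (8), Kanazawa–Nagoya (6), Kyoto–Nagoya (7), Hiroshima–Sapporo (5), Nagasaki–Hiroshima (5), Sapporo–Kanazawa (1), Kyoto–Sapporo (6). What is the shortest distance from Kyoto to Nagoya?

7

Checking several routes:
Kyoto-Sendai-Sapporo-Kanazawa-Nagoya: 5 + 2 + 1 + 6 = 14
Kyoto-Sapporo-Kanazawa-Nagoya: 6 + 1 + 6 = 13
Kyoto-Nagoya: 7
Kyoto-Sendai-Nagoya: 5 + 9 = 14
Kyoto-Sapporo-Sendai-Nagoya: 6 + 2 + 9 = 17
Shortest: 7 mi.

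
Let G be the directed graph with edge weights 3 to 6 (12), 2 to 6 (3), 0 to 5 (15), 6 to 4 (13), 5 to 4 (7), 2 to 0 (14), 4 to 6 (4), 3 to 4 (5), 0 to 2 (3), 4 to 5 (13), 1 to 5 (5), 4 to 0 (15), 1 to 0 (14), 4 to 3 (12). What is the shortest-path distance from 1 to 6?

Comparing a few candidate routes:
1 - 5 - 4 - 0 - 2 - 6: 5 + 7 + 15 + 3 + 3 = 33
1 - 5 - 4 - 6: 5 + 7 + 4 = 16
1 - 0 - 2 - 6: 14 + 3 + 3 = 20
Shortest: 16.

16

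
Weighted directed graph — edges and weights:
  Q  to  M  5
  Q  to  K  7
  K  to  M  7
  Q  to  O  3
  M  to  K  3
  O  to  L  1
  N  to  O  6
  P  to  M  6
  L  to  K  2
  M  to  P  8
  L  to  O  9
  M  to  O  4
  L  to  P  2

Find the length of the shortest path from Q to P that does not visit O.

13

Routes from Q to P avoiding O:
Q-K-M-P: 7 + 7 + 8 = 22
Q-M-P: 5 + 8 = 13
Shortest: 13.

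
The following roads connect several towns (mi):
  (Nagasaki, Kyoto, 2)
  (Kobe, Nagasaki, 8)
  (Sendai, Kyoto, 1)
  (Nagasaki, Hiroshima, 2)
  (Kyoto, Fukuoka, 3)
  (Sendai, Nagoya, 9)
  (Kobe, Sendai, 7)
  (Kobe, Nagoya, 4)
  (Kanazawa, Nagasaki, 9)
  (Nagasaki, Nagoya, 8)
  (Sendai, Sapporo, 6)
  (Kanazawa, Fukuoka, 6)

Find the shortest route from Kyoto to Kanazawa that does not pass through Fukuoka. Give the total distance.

11

Comparing a few candidate routes:
Kyoto-Nagasaki-Kanazawa: 2 + 9 = 11
Kyoto-Sendai-Kobe-Nagasaki-Kanazawa: 1 + 7 + 8 + 9 = 25
Kyoto-Sendai-Nagoya-Nagasaki-Kanazawa: 1 + 9 + 8 + 9 = 27
Best route has total 11 mi.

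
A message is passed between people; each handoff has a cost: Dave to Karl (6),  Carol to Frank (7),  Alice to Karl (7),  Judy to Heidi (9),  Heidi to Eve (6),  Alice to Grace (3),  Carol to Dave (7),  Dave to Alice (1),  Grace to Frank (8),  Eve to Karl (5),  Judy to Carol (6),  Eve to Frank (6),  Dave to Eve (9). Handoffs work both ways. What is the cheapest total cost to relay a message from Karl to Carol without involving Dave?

18

Checking several routes:
Karl -> Eve -> Heidi -> Judy -> Carol: 5 + 6 + 9 + 6 = 26
Karl -> Alice -> Grace -> Frank -> Carol: 7 + 3 + 8 + 7 = 25
Karl -> Eve -> Frank -> Carol: 5 + 6 + 7 = 18
Best route has total 18.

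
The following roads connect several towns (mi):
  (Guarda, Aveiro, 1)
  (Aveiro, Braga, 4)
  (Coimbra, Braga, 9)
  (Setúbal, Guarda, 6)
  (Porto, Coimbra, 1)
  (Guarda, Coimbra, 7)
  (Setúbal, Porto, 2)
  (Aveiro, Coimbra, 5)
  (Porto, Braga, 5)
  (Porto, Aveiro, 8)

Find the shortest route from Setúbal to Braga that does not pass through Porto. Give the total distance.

Routes from Setúbal to Braga avoiding Porto:
Setúbal→Guarda→Coimbra→Braga: 6 + 7 + 9 = 22
Setúbal→Guarda→Aveiro→Braga: 6 + 1 + 4 = 11
Setúbal→Guarda→Aveiro→Coimbra→Braga: 6 + 1 + 5 + 9 = 21
Setúbal→Guarda→Coimbra→Aveiro→Braga: 6 + 7 + 5 + 4 = 22
Shortest: 11 mi.

11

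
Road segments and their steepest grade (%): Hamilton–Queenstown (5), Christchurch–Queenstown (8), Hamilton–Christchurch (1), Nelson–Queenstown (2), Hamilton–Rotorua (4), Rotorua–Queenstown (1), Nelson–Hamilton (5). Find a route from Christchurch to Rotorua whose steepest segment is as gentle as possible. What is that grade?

4

Some routes from Christchurch to Rotorua:
Christchurch -> Hamilton -> Rotorua: max(1, 4) = 4
Christchurch -> Hamilton -> Nelson -> Queenstown -> Rotorua: max(1, 5, 2, 1) = 5
Christchurch -> Hamilton -> Queenstown -> Rotorua: max(1, 5, 1) = 5
Smallest bottleneck: 4%.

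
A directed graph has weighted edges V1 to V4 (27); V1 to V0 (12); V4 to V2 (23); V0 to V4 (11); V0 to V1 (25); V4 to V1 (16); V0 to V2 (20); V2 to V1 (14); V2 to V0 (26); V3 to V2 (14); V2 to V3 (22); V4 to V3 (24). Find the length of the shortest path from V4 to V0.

28

Routes from V4 to V0:
V4 -> V2 -> V1 -> V0: 23 + 14 + 12 = 49
V4 -> V2 -> V0: 23 + 26 = 49
V4 -> V3 -> V2 -> V1 -> V0: 24 + 14 + 14 + 12 = 64
V4 -> V1 -> V0: 16 + 12 = 28
V4 -> V3 -> V2 -> V0: 24 + 14 + 26 = 64
Shortest: 28.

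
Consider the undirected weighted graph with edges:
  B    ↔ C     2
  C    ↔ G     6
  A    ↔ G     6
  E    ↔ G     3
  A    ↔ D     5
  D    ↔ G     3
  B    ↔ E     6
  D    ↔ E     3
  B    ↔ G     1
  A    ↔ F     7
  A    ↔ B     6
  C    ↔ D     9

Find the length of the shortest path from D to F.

12

Checking several routes:
D -> E -> G -> A -> F: 3 + 3 + 6 + 7 = 19
D -> E -> B -> A -> F: 3 + 6 + 6 + 7 = 22
D -> G -> A -> F: 3 + 6 + 7 = 16
D -> G -> B -> A -> F: 3 + 1 + 6 + 7 = 17
D -> A -> F: 5 + 7 = 12
D -> E -> G -> B -> A -> F: 3 + 3 + 1 + 6 + 7 = 20
The minimum is 12.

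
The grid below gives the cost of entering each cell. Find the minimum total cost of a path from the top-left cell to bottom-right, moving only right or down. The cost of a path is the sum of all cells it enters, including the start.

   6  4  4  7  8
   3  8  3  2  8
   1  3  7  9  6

Best path: (0,0) -> (0,1) -> (0,2) -> (1,2) -> (1,3) -> (1,4) -> (2,4)
Cost: 6 + 4 + 4 + 3 + 2 + 8 + 6 = 33
For comparison, the top-then-right route costs 43.

33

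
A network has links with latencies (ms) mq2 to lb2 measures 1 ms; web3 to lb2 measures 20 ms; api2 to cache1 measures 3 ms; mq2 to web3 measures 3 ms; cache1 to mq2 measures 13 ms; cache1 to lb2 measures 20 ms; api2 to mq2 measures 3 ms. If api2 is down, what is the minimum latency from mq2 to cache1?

Candidate routes:
mq2 - cache1: 13
mq2 - web3 - lb2 - cache1: 3 + 20 + 20 = 43
mq2 - lb2 - cache1: 1 + 20 = 21
The minimum is 13 ms.

13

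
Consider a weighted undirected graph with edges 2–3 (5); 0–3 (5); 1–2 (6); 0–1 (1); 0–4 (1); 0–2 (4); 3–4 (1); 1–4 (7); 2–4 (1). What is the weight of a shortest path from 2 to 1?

3

Checking several routes:
2 -> 4 -> 0 -> 1: 1 + 1 + 1 = 3
2 -> 0 -> 1: 4 + 1 = 5
2 -> 1: 6
The minimum is 3.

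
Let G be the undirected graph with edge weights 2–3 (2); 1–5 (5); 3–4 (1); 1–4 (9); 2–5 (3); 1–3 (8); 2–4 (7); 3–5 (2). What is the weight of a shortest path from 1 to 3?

7

A few of the 1→3 routes:
1 → 4 → 3: 9 + 1 = 10
1 → 5 → 3: 5 + 2 = 7
1 → 5 → 2 → 3: 5 + 3 + 2 = 10
1 → 3: 8
1 → 4 → 2 → 3: 9 + 7 + 2 = 18
1 → 5 → 2 → 4 → 3: 5 + 3 + 7 + 1 = 16
Best route has total 7.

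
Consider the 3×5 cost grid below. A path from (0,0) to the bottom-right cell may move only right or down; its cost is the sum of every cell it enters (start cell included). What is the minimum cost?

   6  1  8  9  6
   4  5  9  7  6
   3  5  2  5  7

31

Path (0,0) (0,1) (1,1) (2,1) (2,2) (2,3) (2,4): 6 + 1 + 5 + 5 + 2 + 5 + 7 = 31.
For comparison, the top-then-right route costs 43.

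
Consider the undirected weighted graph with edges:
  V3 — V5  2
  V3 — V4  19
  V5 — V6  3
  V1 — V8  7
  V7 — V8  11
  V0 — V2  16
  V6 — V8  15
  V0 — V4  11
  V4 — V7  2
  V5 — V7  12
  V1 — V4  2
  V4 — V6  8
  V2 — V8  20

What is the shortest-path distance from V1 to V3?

15

Some routes from V1 to V3:
V1 - V4 - V7 - V5 - V3: 2 + 2 + 12 + 2 = 18
V1 - V4 - V3: 2 + 19 = 21
V1 - V8 - V6 - V5 - V3: 7 + 15 + 3 + 2 = 27
V1 - V4 - V6 - V5 - V3: 2 + 8 + 3 + 2 = 15
Best route has total 15.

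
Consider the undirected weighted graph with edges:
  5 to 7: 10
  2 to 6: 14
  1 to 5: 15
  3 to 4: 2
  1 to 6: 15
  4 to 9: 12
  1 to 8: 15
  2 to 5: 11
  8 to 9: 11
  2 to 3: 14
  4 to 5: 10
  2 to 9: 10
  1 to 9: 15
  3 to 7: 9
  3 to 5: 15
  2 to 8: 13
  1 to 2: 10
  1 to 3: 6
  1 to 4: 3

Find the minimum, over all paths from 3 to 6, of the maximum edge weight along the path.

Comparing a few candidate routes:
3 - 4 - 9 - 2 - 6: max(2, 12, 10, 14) = 14
3 - 4 - 5 - 2 - 6: max(2, 10, 11, 14) = 14
3 - 4 - 1 - 2 - 6: max(2, 3, 10, 14) = 14
3 - 4 - 9 - 8 - 2 - 6: max(2, 12, 11, 13, 14) = 14
The minimum achievable maximum is 14.

14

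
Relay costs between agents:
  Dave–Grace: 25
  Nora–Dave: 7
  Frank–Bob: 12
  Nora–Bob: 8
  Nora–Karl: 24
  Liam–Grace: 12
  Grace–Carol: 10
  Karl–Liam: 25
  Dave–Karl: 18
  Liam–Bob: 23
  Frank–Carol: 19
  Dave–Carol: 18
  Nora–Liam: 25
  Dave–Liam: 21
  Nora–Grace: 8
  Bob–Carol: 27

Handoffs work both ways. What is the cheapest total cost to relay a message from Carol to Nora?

18

A few of the Carol→Nora routes:
Carol-Grace-Nora: 10 + 8 = 18
Carol-Dave-Nora: 18 + 7 = 25
Carol-Bob-Nora: 27 + 8 = 35
Carol-Frank-Bob-Nora: 19 + 12 + 8 = 39
The minimum is 18.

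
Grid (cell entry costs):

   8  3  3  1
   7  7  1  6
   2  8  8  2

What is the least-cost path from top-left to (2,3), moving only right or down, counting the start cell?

23

Path (0,0) (0,1) (0,2) (0,3) (1,3) (2,3): 8 + 3 + 3 + 1 + 6 + 2 = 23.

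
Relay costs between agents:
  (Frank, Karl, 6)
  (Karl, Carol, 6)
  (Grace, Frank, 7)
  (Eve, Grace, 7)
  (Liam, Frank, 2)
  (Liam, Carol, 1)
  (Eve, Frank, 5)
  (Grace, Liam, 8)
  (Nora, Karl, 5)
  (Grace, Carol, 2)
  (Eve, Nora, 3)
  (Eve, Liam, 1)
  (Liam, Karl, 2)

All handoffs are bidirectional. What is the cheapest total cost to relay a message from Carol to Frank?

Checking several routes:
Carol -> Karl -> Liam -> Frank: 6 + 2 + 2 = 10
Carol -> Grace -> Frank: 2 + 7 = 9
Carol -> Liam -> Karl -> Frank: 1 + 2 + 6 = 9
Carol -> Liam -> Frank: 1 + 2 = 3
Carol -> Liam -> Eve -> Frank: 1 + 1 + 5 = 7
Best route has total 3.

3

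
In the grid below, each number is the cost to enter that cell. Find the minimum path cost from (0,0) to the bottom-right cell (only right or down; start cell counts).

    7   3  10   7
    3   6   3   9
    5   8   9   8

36

One optimal route is r0c0→r0c1→r1c1→r1c2→r1c3→r2c3.
Its cost is 7 + 3 + 6 + 3 + 9 + 8 = 36.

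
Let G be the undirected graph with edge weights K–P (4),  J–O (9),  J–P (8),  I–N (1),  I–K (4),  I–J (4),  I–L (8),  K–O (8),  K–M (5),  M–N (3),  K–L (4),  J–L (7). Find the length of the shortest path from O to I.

Checking several routes:
O → K → M → N → I: 8 + 5 + 3 + 1 = 17
O → J → I: 9 + 4 = 13
O → K → I: 8 + 4 = 12
Shortest: 12.

12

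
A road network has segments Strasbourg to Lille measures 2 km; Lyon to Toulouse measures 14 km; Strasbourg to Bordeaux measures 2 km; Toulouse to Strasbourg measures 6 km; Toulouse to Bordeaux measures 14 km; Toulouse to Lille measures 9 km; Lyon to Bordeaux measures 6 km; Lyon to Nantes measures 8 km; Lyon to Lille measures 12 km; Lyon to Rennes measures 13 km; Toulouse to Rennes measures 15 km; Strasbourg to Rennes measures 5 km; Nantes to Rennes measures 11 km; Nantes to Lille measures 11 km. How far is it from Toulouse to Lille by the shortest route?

8

Checking several routes:
Toulouse - Bordeaux - Strasbourg - Lille: 14 + 2 + 2 = 18
Toulouse - Strasbourg - Lille: 6 + 2 = 8
Toulouse - Lyon - Bordeaux - Strasbourg - Lille: 14 + 6 + 2 + 2 = 24
Toulouse - Rennes - Strasbourg - Lille: 15 + 5 + 2 = 22
Toulouse - Lille: 9
Best route has total 8 km.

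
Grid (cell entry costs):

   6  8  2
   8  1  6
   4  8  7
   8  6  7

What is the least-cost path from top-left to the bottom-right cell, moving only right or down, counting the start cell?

35

One optimal route is [0,0] → [0,1] → [1,1] → [1,2] → [2,2] → [3,2].
Its cost is 6 + 8 + 1 + 6 + 7 + 7 = 35.
For comparison, the top-then-right route costs 36.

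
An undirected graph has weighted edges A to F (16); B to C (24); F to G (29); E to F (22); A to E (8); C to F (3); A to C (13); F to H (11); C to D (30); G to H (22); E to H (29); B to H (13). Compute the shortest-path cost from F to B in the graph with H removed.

Routes from F to B avoiding H:
F -> C -> B: 3 + 24 = 27
F -> E -> A -> C -> B: 22 + 8 + 13 + 24 = 67
F -> A -> C -> B: 16 + 13 + 24 = 53
Best route has total 27.

27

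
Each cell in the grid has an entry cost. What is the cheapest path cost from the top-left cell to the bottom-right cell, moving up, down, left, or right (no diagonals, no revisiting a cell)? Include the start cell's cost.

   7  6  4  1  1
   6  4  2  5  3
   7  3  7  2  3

Best path: (0,0) (0,1) (0,2) (0,3) (0,4) (1,4) (2,4)
Cost: 7 + 6 + 4 + 1 + 1 + 3 + 3 = 25

25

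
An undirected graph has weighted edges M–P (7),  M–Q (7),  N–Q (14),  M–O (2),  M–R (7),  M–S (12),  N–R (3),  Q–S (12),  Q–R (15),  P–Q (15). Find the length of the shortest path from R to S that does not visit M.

27

Paths from R to S avoiding M:
R - N - Q - S: 3 + 14 + 12 = 29
R - Q - S: 15 + 12 = 27
Shortest: 27.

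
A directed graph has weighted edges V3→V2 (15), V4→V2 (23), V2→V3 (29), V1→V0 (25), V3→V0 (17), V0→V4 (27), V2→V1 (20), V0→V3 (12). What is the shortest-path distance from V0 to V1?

Paths from V0 to V1:
V0→V4→V2→V1: 27 + 23 + 20 = 70
V0→V3→V2→V1: 12 + 15 + 20 = 47
Shortest: 47.

47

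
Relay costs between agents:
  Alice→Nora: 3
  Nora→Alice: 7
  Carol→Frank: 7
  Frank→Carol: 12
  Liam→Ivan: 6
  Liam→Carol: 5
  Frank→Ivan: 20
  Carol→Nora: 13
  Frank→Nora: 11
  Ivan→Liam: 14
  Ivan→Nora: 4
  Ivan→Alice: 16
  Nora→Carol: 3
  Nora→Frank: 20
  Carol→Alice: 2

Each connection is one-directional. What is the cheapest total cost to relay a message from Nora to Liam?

Routes from Nora to Liam:
Nora - Frank - Ivan - Liam: 20 + 20 + 14 = 54
Nora - Carol - Frank - Ivan - Liam: 3 + 7 + 20 + 14 = 44
Best route has total 44.

44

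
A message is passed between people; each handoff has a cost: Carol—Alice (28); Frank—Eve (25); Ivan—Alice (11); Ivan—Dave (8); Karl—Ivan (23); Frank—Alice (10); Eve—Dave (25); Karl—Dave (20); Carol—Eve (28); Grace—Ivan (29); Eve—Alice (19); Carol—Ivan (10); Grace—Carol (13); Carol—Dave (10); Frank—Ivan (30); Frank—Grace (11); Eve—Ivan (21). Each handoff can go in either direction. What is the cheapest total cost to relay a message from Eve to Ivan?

21

Some routes from Eve to Ivan:
Eve-Alice-Ivan: 19 + 11 = 30
Eve-Dave-Carol-Ivan: 25 + 10 + 10 = 45
Eve-Carol-Ivan: 28 + 10 = 38
Eve-Ivan: 21
Eve-Dave-Ivan: 25 + 8 = 33
Shortest: 21.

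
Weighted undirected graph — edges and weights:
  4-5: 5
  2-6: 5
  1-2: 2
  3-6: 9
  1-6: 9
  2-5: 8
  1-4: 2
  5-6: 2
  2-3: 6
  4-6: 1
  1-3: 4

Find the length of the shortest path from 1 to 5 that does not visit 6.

7

Candidate routes:
1 - 3 - 2 - 5: 4 + 6 + 8 = 18
1 - 4 - 5: 2 + 5 = 7
1 - 2 - 5: 2 + 8 = 10
The minimum is 7.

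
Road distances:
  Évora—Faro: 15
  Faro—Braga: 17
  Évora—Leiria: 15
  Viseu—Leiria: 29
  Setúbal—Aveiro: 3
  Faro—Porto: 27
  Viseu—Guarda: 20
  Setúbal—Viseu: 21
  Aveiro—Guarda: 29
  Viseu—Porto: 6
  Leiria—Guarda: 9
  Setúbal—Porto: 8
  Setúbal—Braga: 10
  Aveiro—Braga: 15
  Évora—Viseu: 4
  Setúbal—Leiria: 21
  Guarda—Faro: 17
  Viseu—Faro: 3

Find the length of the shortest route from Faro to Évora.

7

Comparing a few candidate routes:
Faro - Viseu - Évora: 3 + 4 = 7
Faro - Guarda - Viseu - Évora: 17 + 20 + 4 = 41
Faro - Guarda - Leiria - Évora: 17 + 9 + 15 = 41
Faro - Porto - Viseu - Évora: 27 + 6 + 4 = 37
Faro - Évora: 15
Shortest: 7.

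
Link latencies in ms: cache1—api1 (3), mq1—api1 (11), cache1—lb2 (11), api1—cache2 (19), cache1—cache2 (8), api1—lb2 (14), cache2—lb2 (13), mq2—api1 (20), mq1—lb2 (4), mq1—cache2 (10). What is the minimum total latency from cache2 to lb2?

Comparing a few candidate routes:
cache2 -> mq1 -> lb2: 10 + 4 = 14
cache2 -> cache1 -> lb2: 8 + 11 = 19
cache2 -> cache1 -> api1 -> mq1 -> lb2: 8 + 3 + 11 + 4 = 26
cache2 -> lb2: 13
cache2 -> cache1 -> api1 -> lb2: 8 + 3 + 14 = 25
Best route has total 13 ms.

13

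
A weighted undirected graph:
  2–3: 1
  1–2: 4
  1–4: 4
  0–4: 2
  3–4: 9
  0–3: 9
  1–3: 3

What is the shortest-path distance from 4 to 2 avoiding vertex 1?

Routes from 4 to 2 avoiding 1:
4 -> 3 -> 2: 9 + 1 = 10
4 -> 0 -> 3 -> 2: 2 + 9 + 1 = 12
Shortest: 10.

10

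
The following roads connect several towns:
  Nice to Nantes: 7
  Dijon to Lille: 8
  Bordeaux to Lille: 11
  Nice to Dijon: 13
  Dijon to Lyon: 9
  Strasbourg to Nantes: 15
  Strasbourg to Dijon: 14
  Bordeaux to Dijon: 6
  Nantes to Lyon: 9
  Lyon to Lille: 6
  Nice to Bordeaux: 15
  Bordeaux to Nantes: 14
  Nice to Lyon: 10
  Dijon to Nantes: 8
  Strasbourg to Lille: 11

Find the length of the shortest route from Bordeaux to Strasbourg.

20

Comparing a few candidate routes:
Bordeaux → Dijon → Nantes → Strasbourg: 6 + 8 + 15 = 29
Bordeaux → Lille → Strasbourg: 11 + 11 = 22
Bordeaux → Dijon → Lille → Strasbourg: 6 + 8 + 11 = 25
Bordeaux → Dijon → Strasbourg: 6 + 14 = 20
Bordeaux → Nantes → Strasbourg: 14 + 15 = 29
Shortest: 20.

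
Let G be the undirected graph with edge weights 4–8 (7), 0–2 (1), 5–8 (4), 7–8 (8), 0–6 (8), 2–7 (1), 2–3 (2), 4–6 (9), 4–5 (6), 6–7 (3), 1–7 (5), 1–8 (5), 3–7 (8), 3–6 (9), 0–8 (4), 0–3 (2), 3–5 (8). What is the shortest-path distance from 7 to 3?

Checking several routes:
7 - 3: 8
7 - 2 - 0 - 3: 1 + 1 + 2 = 4
7 - 2 - 3: 1 + 2 = 3
7 - 6 - 3: 3 + 9 = 12
Shortest: 3.

3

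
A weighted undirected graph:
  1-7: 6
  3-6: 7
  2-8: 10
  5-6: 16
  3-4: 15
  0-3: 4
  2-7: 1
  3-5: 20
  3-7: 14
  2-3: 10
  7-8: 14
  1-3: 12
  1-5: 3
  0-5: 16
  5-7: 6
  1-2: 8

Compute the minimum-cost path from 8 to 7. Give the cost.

11

A few of the 8→7 routes:
8 -> 7: 14
8 -> 2 -> 3 -> 7: 10 + 10 + 14 = 34
8 -> 2 -> 1 -> 5 -> 7: 10 + 8 + 3 + 6 = 27
8 -> 2 -> 1 -> 7: 10 + 8 + 6 = 24
8 -> 2 -> 7: 10 + 1 = 11
8 -> 2 -> 3 -> 1 -> 7: 10 + 10 + 12 + 6 = 38
The minimum is 11.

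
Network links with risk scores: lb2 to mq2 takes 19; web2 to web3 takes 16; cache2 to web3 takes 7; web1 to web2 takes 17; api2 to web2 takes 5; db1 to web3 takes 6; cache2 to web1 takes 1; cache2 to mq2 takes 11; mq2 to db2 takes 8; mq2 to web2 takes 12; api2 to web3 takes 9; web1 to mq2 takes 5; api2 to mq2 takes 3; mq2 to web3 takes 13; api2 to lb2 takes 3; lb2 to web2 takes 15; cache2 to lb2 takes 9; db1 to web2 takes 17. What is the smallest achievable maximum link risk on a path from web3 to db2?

8

A few of the web3→db2 routes:
web3 -> api2 -> mq2 -> db2: max(9, 3, 8) = 9
web3 -> api2 -> lb2 -> cache2 -> web1 -> mq2 -> db2: max(9, 3, 9, 1, 5, 8) = 9
web3 -> cache2 -> mq2 -> db2: max(7, 11, 8) = 11
web3 -> cache2 -> lb2 -> api2 -> mq2 -> db2: max(7, 9, 3, 3, 8) = 9
web3 -> api2 -> lb2 -> cache2 -> mq2 -> db2: max(9, 3, 9, 11, 8) = 11
web3 -> cache2 -> web1 -> mq2 -> db2: max(7, 1, 5, 8) = 8
Best route has worst link 8.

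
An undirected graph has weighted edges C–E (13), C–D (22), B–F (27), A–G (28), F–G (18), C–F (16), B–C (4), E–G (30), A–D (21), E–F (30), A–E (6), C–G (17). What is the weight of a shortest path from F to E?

Comparing a few candidate routes:
F → E: 30
F → B → C → E: 27 + 4 + 13 = 44
F → C → E: 16 + 13 = 29
Best route has total 29.

29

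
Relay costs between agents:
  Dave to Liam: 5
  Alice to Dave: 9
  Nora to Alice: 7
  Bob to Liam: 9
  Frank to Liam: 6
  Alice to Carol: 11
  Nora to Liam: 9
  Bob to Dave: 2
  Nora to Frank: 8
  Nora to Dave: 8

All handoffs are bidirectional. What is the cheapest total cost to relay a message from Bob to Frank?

Some routes from Bob to Frank:
Bob→Liam→Nora→Frank: 9 + 9 + 8 = 26
Bob→Dave→Nora→Liam→Frank: 2 + 8 + 9 + 6 = 25
Bob→Dave→Liam→Nora→Frank: 2 + 5 + 9 + 8 = 24
Bob→Dave→Nora→Frank: 2 + 8 + 8 = 18
Bob→Dave→Liam→Frank: 2 + 5 + 6 = 13
Bob→Liam→Frank: 9 + 6 = 15
The minimum is 13.

13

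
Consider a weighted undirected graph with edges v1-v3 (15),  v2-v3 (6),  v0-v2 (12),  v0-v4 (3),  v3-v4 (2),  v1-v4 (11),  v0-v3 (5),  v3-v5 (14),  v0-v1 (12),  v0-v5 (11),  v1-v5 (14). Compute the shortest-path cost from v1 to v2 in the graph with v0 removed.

19

Routes from v1 to v2 avoiding v0:
v1-v3-v2: 15 + 6 = 21
v1-v5-v3-v2: 14 + 14 + 6 = 34
v1-v4-v3-v2: 11 + 2 + 6 = 19
Best route has total 19.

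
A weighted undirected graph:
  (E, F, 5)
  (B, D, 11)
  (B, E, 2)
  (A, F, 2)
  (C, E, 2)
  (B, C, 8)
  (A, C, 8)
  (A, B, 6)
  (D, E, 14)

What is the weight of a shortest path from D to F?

Comparing a few candidate routes:
D→E→F: 14 + 5 = 19
D→B→A→F: 11 + 6 + 2 = 19
D→E→B→A→F: 14 + 2 + 6 + 2 = 24
D→B→E→F: 11 + 2 + 5 = 18
Best route has total 18.

18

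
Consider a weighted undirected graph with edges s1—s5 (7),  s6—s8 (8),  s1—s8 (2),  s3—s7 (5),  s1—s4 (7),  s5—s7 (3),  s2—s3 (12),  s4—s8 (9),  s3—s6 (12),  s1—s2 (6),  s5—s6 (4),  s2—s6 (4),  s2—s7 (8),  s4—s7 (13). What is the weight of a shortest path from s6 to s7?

Checking several routes:
s6 -> s2 -> s7: 4 + 8 = 12
s6 -> s3 -> s7: 12 + 5 = 17
s6 -> s5 -> s7: 4 + 3 = 7
The minimum is 7.

7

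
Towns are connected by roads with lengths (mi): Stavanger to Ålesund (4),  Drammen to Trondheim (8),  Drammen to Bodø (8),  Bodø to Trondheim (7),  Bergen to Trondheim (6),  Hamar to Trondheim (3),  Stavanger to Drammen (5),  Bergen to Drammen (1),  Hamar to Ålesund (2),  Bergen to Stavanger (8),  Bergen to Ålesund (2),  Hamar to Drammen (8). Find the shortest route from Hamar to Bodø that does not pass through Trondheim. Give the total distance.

Comparing a few candidate routes:
Hamar -> Ålesund -> Bergen -> Drammen -> Bodø: 2 + 2 + 1 + 8 = 13
Hamar -> Drammen -> Bodø: 8 + 8 = 16
Hamar -> Ålesund -> Stavanger -> Drammen -> Bodø: 2 + 4 + 5 + 8 = 19
Hamar -> Ålesund -> Stavanger -> Bergen -> Drammen -> Bodø: 2 + 4 + 8 + 1 + 8 = 23
Shortest: 13 mi.

13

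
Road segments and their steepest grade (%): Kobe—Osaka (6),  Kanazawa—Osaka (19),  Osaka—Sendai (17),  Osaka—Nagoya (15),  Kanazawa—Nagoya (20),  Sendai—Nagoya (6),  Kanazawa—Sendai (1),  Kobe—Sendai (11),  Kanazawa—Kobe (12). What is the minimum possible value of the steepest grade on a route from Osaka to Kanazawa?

11

Comparing a few candidate routes:
Osaka - Kobe - Kanazawa: max(6, 12) = 12
Osaka - Nagoya - Sendai - Kanazawa: max(15, 6, 1) = 15
Osaka - Nagoya - Sendai - Kobe - Kanazawa: max(15, 6, 11, 12) = 15
Osaka - Kobe - Sendai - Kanazawa: max(6, 11, 1) = 11
Osaka - Sendai - Kobe - Kanazawa: max(17, 11, 12) = 17
The minimum achievable maximum is 11%.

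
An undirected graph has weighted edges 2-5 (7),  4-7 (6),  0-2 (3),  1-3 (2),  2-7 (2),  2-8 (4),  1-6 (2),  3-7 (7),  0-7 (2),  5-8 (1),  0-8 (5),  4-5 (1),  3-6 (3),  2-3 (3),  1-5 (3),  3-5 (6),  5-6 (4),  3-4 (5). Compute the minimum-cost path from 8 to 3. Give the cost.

Comparing a few candidate routes:
8-5-1-3: 1 + 3 + 2 = 6
8-5-3: 1 + 6 = 7
8-2-3: 4 + 3 = 7
8-5-4-3: 1 + 1 + 5 = 7
Best route has total 6.

6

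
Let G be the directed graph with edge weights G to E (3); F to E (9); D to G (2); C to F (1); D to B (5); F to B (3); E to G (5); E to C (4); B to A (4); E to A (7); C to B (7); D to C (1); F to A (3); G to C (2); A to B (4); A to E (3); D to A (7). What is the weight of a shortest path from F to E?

Routes from F to E:
F→B→A→E: 3 + 4 + 3 = 10
F→E: 9
F→A→E: 3 + 3 = 6
The minimum is 6.

6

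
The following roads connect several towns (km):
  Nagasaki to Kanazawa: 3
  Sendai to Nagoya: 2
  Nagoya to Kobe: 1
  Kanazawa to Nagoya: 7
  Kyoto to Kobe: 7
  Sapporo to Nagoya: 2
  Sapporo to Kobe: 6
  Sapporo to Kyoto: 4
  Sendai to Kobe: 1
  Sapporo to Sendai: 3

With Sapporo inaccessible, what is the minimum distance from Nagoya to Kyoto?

8

Paths from Nagoya to Kyoto avoiding Sapporo:
Nagoya - Kobe - Kyoto: 1 + 7 = 8
Nagoya - Sendai - Kobe - Kyoto: 2 + 1 + 7 = 10
Shortest: 8 km.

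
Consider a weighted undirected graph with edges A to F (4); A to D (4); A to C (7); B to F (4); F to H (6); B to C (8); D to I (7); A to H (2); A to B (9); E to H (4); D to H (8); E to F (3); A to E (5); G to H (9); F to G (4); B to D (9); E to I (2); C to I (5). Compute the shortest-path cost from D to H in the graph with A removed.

8

A few of the D→H routes:
D → B → F → H: 9 + 4 + 6 = 19
D → H: 8
D → I → E → H: 7 + 2 + 4 = 13
D → I → E → F → H: 7 + 2 + 3 + 6 = 18
Best route has total 8.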